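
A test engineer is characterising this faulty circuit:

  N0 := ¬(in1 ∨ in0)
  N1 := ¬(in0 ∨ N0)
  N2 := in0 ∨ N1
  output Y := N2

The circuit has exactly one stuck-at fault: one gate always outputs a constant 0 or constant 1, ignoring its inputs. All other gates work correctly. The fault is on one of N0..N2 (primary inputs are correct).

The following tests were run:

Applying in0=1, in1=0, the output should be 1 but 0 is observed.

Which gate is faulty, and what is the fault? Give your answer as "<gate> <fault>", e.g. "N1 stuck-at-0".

Fault-free values for test 1 (in0=1, in1=0): N0=0, N1=0, N2=1, giving Y=1. Observed 0.
Test 1: faults giving observed 0 are {N2 stuck-at-0}.
Only N2 stuck-at-0 is consistent with every test.

N2 stuck-at-0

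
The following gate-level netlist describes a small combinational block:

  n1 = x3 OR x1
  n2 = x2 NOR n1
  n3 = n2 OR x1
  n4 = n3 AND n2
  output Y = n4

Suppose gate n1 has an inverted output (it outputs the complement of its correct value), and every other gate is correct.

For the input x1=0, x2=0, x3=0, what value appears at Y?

Propagate with n1 forced: n1=1 [inverted output], n2=0, n3=0, n4=0.
So Y = 0. (Without the fault it would be 1.)

0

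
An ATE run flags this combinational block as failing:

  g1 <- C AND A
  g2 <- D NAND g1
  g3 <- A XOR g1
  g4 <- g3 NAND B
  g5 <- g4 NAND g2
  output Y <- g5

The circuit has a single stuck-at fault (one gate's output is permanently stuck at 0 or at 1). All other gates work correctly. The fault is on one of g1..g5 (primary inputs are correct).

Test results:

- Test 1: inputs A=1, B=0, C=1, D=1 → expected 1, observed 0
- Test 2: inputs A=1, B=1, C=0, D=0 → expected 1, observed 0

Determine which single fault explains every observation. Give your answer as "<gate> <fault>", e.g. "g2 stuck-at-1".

Fault-free values for test 1 (A=1, B=0, C=1, D=1): g1=1, g2=0, g3=0, g4=1, g5=1, giving Y=1. Observed 0.
Test 1: faults giving observed 0 are {g1 stuck-at-0, g2 stuck-at-1, g5 stuck-at-0}.
Test 2 (A=1, B=1, C=0, D=0): fault-free g1=0, g2=1, g3=1, g4=0, g5=1 → 1; observed 0. Eliminates g1 stuck-at-0, g2 stuck-at-1.
Only g5 stuck-at-0 is consistent with every test.

g5 stuck-at-0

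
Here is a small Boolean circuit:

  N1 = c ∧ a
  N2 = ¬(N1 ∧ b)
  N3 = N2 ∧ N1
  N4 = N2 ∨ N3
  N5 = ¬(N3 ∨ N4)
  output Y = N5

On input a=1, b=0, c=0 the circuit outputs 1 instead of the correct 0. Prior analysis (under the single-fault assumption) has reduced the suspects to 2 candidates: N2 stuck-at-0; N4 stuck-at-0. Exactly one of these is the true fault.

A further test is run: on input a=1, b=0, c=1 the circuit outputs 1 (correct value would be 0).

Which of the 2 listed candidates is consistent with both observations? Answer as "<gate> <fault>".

N2 stuck-at-0

Evaluate each candidate on input a=1, b=0, c=1:
  N2 stuck-at-0: N1=1, N2=0 [stuck-at-0], N3=0, N4=0, N5=1 → 1 — matches
  N4 stuck-at-0: N1=1, N2=1, N3=1, N4=0 [stuck-at-0], N5=0 → 0 — eliminated
Only N2 stuck-at-0 reproduces the observed 1.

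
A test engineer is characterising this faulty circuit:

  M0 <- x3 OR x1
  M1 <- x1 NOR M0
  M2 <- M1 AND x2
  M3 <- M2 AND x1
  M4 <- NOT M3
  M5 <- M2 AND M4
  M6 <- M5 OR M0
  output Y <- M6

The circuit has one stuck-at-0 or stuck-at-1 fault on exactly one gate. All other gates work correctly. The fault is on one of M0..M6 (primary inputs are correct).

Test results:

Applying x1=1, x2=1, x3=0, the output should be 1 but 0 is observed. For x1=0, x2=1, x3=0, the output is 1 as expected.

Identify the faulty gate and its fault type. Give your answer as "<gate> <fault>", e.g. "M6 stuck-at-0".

Fault-free values for test 1 (x1=1, x2=1, x3=0): M0=1, M1=0, M2=0, M3=0, M4=1, M5=0, M6=1, giving Y=1. Observed 0.
Test 1: faults giving observed 0 are {M0 stuck-at-0, M6 stuck-at-0}.
Test 2 (x1=0, x2=1, x3=0): fault-free M0=0, M1=1, M2=1, M3=0, M4=1, M5=1, M6=1 → 1; observed 1. Eliminates M6 stuck-at-0.
Only M0 stuck-at-0 is consistent with every test.

M0 stuck-at-0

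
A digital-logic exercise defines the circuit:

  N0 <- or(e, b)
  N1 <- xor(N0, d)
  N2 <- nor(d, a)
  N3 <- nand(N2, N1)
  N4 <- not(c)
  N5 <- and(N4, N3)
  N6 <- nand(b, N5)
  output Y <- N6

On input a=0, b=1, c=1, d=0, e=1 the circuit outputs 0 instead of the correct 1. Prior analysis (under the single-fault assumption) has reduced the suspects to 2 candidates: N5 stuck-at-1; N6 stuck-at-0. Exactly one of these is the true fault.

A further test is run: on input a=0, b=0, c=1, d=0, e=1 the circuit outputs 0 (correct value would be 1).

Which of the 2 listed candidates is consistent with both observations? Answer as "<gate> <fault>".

N6 stuck-at-0

Evaluate each candidate on input a=0, b=0, c=1, d=0, e=1:
  N5 stuck-at-1: N0=1, N1=1, N2=1, N3=0, N4=0, N5=1 [stuck-at-1], N6=1 → 1 — eliminated
  N6 stuck-at-0: N0=1, N1=1, N2=1, N3=0, N4=0, N5=0, N6=0 [stuck-at-0] → 0 — matches
Only N6 stuck-at-0 reproduces the observed 0.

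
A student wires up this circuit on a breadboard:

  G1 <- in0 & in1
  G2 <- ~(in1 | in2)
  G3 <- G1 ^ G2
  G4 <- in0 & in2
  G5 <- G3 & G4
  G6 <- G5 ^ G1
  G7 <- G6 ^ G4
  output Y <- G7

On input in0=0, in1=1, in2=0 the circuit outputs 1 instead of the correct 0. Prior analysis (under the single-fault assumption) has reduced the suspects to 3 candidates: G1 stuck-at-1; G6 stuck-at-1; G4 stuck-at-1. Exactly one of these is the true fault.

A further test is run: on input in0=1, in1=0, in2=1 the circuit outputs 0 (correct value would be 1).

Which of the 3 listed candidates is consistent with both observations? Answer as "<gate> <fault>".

Evaluate each candidate on input in0=1, in1=0, in2=1:
  G1 stuck-at-1: G1=1 [stuck-at-1], G2=0, G3=1, G4=1, G5=1, G6=0, G7=1 → 1 — eliminated
  G6 stuck-at-1: G1=0, G2=0, G3=0, G4=1, G5=0, G6=1 [stuck-at-1], G7=0 → 0 — matches
  G4 stuck-at-1: G1=0, G2=0, G3=0, G4=1 [stuck-at-1], G5=0, G6=0, G7=1 → 1 — eliminated
Only G6 stuck-at-1 reproduces the observed 0.

G6 stuck-at-1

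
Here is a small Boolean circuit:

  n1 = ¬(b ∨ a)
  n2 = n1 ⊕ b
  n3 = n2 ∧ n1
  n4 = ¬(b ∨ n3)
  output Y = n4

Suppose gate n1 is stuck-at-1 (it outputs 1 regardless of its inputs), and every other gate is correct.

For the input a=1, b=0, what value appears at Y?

0

Propagate with n1 forced: n1=1 [stuck-at-1], n2=1, n3=1, n4=0.
So Y = 0. (Without the fault it would be 1.)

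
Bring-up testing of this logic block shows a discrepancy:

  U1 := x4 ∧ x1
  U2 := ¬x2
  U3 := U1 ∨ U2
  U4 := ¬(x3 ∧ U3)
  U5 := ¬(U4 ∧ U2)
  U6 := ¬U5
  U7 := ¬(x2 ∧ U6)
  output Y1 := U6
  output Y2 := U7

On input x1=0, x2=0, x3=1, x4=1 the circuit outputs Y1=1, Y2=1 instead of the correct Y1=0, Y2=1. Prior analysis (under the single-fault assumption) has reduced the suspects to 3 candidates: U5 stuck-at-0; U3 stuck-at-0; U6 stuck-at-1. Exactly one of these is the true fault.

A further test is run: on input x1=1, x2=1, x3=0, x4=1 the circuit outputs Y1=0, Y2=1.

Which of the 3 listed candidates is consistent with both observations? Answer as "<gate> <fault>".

U3 stuck-at-0

Evaluate each candidate on input x1=1, x2=1, x3=0, x4=1:
  U5 stuck-at-0: U1=1, U2=0, U3=1, U4=1, U5=0 [stuck-at-0], U6=1, U7=0 → Y1=1, Y2=0 — eliminated
  U3 stuck-at-0: U1=1, U2=0, U3=0 [stuck-at-0], U4=1, U5=1, U6=0, U7=1 → Y1=0, Y2=1 — matches
  U6 stuck-at-1: U1=1, U2=0, U3=1, U4=1, U5=1, U6=1 [stuck-at-1], U7=0 → Y1=1, Y2=0 — eliminated
Only U3 stuck-at-0 reproduces the observed Y1=0, Y2=1.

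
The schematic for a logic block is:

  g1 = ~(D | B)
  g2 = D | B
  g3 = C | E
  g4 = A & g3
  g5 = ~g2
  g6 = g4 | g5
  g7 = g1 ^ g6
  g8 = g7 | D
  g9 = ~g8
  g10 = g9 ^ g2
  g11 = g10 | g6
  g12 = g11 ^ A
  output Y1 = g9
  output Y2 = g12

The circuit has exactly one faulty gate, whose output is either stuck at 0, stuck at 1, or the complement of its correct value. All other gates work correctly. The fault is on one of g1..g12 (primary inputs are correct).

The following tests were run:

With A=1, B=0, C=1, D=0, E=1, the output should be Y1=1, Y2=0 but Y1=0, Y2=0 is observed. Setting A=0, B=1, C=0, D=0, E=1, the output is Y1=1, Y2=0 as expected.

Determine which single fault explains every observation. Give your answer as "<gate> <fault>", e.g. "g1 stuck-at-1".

g1 stuck-at-0

Fault-free values for test 1 (A=1, B=0, C=1, D=0, E=1): g1=1, g2=0, g3=1, g4=1, g5=1, g6=1, g7=0, g8=0, g9=1, g10=1, g11=1, g12=0, giving Y1=1, Y2=0. Observed Y1=0, Y2=0.
Test 1: faults giving observed Y1=0, Y2=0 are {g1 stuck-at-0, g1 inverted output, g7 stuck-at-1, g7 inverted output, g8 stuck-at-1, g8 inverted output, g9 stuck-at-0, g9 inverted output}.
Test 2 (A=0, B=1, C=0, D=0, E=1): fault-free g1=0, g2=1, g3=1, g4=0, g5=0, g6=0, g7=0, g8=0, g9=1, g10=0, g11=0, g12=0 → Y1=1, Y2=0; observed Y1=1, Y2=0. Eliminates g1 inverted output, g7 stuck-at-1, g7 inverted output, g8 stuck-at-1, g8 inverted output, g9 stuck-at-0, g9 inverted output.
Only g1 stuck-at-0 is consistent with every test.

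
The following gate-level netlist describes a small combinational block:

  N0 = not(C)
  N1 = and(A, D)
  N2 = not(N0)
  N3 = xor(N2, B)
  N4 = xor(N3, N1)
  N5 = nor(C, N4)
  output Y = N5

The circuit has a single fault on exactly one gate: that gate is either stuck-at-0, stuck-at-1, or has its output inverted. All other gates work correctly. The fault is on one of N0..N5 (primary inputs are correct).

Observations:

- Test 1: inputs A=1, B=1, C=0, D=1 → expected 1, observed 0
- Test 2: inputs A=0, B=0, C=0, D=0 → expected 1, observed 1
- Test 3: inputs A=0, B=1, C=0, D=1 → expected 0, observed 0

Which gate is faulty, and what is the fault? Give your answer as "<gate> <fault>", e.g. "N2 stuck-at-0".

Fault-free values for test 1 (A=1, B=1, C=0, D=1): N0=1, N1=1, N2=0, N3=1, N4=0, N5=1, giving Y=1. Observed 0.
Test 1: faults giving observed 0 are {N0 stuck-at-0, N0 inverted output, N1 stuck-at-0, N1 inverted output, N2 stuck-at-1, N2 inverted output, N3 stuck-at-0, N3 inverted output, N4 stuck-at-1, N4 inverted output, N5 stuck-at-0, N5 inverted output}.
Test 2 (A=0, B=0, C=0, D=0): fault-free N0=1, N1=0, N2=0, N3=0, N4=0, N5=1 → 1; observed 1. Eliminates N0 stuck-at-0, N0 inverted output, N1 inverted output, N2 stuck-at-1, N2 inverted output, N3 inverted output, N4 stuck-at-1, N4 inverted output, N5 stuck-at-0, N5 inverted output.
Test 3 (A=0, B=1, C=0, D=1): fault-free N0=1, N1=0, N2=0, N3=1, N4=1, N5=0 → 0; observed 0. Eliminates N3 stuck-at-0.
Only N1 stuck-at-0 is consistent with every test.

N1 stuck-at-0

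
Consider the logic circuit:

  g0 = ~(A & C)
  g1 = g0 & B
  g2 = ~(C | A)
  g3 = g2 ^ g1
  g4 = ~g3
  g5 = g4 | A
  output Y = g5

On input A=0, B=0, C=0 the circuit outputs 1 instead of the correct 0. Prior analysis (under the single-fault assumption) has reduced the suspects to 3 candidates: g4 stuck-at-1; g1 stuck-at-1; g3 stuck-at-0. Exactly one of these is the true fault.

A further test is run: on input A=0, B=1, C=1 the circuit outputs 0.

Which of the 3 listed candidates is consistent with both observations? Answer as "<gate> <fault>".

g1 stuck-at-1

Evaluate each candidate on input A=0, B=1, C=1:
  g4 stuck-at-1: g0=1, g1=1, g2=0, g3=1, g4=1 [stuck-at-1], g5=1 → 1 — eliminated
  g1 stuck-at-1: g0=1, g1=1 [stuck-at-1], g2=0, g3=1, g4=0, g5=0 → 0 — matches
  g3 stuck-at-0: g0=1, g1=1, g2=0, g3=0 [stuck-at-0], g4=1, g5=1 → 1 — eliminated
Only g1 stuck-at-1 reproduces the observed 0.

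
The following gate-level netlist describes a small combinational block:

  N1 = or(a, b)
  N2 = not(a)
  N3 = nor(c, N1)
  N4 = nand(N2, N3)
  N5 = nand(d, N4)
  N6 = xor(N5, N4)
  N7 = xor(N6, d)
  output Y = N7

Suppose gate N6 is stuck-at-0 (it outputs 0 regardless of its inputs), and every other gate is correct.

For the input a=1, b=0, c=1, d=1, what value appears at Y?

1

Propagate with N6 forced: N1=1, N2=0, N3=0, N4=1, N5=0, N6=0 [stuck-at-0], N7=1.
So Y = 1. (Without the fault it would be 0.)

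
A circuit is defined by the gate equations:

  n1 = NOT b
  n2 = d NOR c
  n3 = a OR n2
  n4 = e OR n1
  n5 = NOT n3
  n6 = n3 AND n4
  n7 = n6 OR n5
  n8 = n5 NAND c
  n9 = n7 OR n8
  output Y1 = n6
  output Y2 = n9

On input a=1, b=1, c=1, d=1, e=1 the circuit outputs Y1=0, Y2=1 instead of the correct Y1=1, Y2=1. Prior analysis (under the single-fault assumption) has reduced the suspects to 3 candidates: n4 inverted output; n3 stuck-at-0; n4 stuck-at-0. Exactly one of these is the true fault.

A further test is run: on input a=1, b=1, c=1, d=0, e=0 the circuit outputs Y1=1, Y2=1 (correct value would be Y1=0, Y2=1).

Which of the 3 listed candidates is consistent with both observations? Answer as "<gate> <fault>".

Evaluate each candidate on input a=1, b=1, c=1, d=0, e=0:
  n4 inverted output: n1=0, n2=0, n3=1, n4=1 [inverted output], n5=0, n6=1, n7=1, n8=1, n9=1 → Y1=1, Y2=1 — matches
  n3 stuck-at-0: n1=0, n2=0, n3=0 [stuck-at-0], n4=0, n5=1, n6=0, n7=1, n8=0, n9=1 → Y1=0, Y2=1 — eliminated
  n4 stuck-at-0: n1=0, n2=0, n3=1, n4=0 [stuck-at-0], n5=0, n6=0, n7=0, n8=1, n9=1 → Y1=0, Y2=1 — eliminated
Only n4 inverted output reproduces the observed Y1=1, Y2=1.

n4 inverted output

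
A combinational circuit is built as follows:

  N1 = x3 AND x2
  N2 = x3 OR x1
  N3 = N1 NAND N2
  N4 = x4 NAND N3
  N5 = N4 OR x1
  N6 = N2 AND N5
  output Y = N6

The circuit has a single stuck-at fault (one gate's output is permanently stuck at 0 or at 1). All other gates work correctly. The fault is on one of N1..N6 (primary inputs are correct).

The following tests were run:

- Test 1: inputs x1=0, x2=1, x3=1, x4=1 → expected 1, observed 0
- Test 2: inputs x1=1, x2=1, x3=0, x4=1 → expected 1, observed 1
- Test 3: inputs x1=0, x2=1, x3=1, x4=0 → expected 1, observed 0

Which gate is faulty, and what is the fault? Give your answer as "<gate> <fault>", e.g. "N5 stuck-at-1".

Fault-free values for test 1 (x1=0, x2=1, x3=1, x4=1): N1=1, N2=1, N3=0, N4=1, N5=1, N6=1, giving Y=1. Observed 0.
Test 1: faults giving observed 0 are {N1 stuck-at-0, N2 stuck-at-0, N3 stuck-at-1, N4 stuck-at-0, N5 stuck-at-0, N6 stuck-at-0}.
Test 2 (x1=1, x2=1, x3=0, x4=1): fault-free N1=0, N2=1, N3=1, N4=0, N5=1, N6=1 → 1; observed 1. Eliminates N2 stuck-at-0, N5 stuck-at-0, N6 stuck-at-0.
Test 3 (x1=0, x2=1, x3=1, x4=0): fault-free N1=1, N2=1, N3=0, N4=1, N5=1, N6=1 → 1; observed 0. Eliminates N1 stuck-at-0, N3 stuck-at-1.
Only N4 stuck-at-0 is consistent with every test.

N4 stuck-at-0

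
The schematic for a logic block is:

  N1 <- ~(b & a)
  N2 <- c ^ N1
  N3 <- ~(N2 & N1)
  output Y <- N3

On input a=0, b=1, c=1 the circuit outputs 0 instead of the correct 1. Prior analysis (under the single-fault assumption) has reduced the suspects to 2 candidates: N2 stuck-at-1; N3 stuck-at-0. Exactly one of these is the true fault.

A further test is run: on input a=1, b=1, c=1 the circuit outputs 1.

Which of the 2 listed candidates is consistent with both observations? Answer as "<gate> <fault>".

N2 stuck-at-1

Evaluate each candidate on input a=1, b=1, c=1:
  N2 stuck-at-1: N1=0, N2=1 [stuck-at-1], N3=1 → 1 — matches
  N3 stuck-at-0: N1=0, N2=1, N3=0 [stuck-at-0] → 0 — eliminated
Only N2 stuck-at-1 reproduces the observed 1.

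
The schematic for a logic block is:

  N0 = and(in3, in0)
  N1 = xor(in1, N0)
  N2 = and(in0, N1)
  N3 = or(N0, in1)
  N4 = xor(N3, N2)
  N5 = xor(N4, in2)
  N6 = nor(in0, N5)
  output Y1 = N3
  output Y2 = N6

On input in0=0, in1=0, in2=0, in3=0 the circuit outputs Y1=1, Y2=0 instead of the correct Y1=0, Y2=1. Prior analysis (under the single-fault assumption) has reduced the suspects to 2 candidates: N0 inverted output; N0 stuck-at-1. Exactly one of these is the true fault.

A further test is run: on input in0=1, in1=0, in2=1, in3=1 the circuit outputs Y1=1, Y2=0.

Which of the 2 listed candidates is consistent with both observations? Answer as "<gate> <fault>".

Evaluate each candidate on input in0=1, in1=0, in2=1, in3=1:
  N0 inverted output: N0=0 [inverted output], N1=0, N2=0, N3=0, N4=0, N5=1, N6=0 → Y1=0, Y2=0 — eliminated
  N0 stuck-at-1: N0=1 [stuck-at-1], N1=1, N2=1, N3=1, N4=0, N5=1, N6=0 → Y1=1, Y2=0 — matches
Only N0 stuck-at-1 reproduces the observed Y1=1, Y2=0.

N0 stuck-at-1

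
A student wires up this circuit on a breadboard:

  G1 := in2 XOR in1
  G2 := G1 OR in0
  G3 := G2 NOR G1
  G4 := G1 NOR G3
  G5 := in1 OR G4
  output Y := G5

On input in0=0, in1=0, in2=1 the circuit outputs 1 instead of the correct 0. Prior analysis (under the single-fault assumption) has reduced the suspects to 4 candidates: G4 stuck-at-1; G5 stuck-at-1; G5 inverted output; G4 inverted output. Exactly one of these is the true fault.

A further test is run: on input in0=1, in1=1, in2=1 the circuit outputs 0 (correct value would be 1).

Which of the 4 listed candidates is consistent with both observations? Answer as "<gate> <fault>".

G5 inverted output

Evaluate each candidate on input in0=1, in1=1, in2=1:
  G4 stuck-at-1: G1=0, G2=1, G3=0, G4=1 [stuck-at-1], G5=1 → 1 — eliminated
  G5 stuck-at-1: G1=0, G2=1, G3=0, G4=1, G5=1 [stuck-at-1] → 1 — eliminated
  G5 inverted output: G1=0, G2=1, G3=0, G4=1, G5=0 [inverted output] → 0 — matches
  G4 inverted output: G1=0, G2=1, G3=0, G4=0 [inverted output], G5=1 → 1 — eliminated
Only G5 inverted output reproduces the observed 0.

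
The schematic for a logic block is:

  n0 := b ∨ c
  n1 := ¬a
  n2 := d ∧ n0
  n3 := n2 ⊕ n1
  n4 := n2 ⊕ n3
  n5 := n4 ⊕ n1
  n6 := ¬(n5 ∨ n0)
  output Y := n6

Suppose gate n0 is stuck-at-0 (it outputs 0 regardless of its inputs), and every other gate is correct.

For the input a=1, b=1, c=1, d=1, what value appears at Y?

Propagate with n0 forced: n0=0 [stuck-at-0], n1=0, n2=0, n3=0, n4=0, n5=0, n6=1.
So Y = 1. (Without the fault it would be 0.)

1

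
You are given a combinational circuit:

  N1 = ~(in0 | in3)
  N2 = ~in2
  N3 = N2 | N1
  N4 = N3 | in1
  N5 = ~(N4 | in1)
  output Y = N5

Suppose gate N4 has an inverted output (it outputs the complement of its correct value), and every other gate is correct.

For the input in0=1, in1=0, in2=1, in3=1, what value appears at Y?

0

Propagate with N4 forced: N1=0, N2=0, N3=0, N4=1 [inverted output], N5=0.
So Y = 0. (Without the fault it would be 1.)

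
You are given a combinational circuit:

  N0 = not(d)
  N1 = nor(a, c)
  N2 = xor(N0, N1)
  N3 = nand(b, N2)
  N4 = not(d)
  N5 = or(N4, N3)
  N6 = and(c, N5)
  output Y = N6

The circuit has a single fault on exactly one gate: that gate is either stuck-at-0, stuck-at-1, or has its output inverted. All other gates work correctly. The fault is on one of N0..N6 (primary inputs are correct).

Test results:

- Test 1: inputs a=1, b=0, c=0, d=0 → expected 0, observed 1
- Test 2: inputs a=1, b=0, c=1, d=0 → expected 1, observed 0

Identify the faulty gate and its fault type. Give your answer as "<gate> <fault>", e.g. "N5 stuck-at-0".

Fault-free values for test 1 (a=1, b=0, c=0, d=0): N0=1, N1=0, N2=1, N3=1, N4=1, N5=1, N6=0, giving Y=0. Observed 1.
Test 1: faults giving observed 1 are {N6 stuck-at-1, N6 inverted output}.
Test 2 (a=1, b=0, c=1, d=0): fault-free N0=1, N1=0, N2=1, N3=1, N4=1, N5=1, N6=1 → 1; observed 0. Eliminates N6 stuck-at-1.
Only N6 inverted output is consistent with every test.

N6 inverted output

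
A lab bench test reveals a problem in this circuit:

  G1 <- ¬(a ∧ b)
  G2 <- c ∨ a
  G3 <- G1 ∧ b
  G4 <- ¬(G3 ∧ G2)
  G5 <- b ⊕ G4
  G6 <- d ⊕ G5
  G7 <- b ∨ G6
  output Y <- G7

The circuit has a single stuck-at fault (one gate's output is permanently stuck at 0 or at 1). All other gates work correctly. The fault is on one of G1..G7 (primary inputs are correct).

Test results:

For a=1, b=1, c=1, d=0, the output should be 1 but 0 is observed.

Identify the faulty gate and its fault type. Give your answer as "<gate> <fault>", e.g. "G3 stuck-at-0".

Fault-free values for test 1 (a=1, b=1, c=1, d=0): G1=0, G2=1, G3=0, G4=1, G5=0, G6=0, G7=1, giving Y=1. Observed 0.
Test 1: faults giving observed 0 are {G7 stuck-at-0}.
Only G7 stuck-at-0 is consistent with every test.

G7 stuck-at-0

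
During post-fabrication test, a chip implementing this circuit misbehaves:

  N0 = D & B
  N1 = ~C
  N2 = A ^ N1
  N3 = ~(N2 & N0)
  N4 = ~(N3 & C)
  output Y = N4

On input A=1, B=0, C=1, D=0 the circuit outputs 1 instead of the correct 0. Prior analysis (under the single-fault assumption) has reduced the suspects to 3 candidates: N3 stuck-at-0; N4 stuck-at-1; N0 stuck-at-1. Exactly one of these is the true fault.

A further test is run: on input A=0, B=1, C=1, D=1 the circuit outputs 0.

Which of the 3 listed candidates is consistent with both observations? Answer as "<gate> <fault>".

N0 stuck-at-1

Evaluate each candidate on input A=0, B=1, C=1, D=1:
  N3 stuck-at-0: N0=1, N1=0, N2=0, N3=0 [stuck-at-0], N4=1 → 1 — eliminated
  N4 stuck-at-1: N0=1, N1=0, N2=0, N3=1, N4=1 [stuck-at-1] → 1 — eliminated
  N0 stuck-at-1: N0=1 [stuck-at-1], N1=0, N2=0, N3=1, N4=0 → 0 — matches
Only N0 stuck-at-1 reproduces the observed 0.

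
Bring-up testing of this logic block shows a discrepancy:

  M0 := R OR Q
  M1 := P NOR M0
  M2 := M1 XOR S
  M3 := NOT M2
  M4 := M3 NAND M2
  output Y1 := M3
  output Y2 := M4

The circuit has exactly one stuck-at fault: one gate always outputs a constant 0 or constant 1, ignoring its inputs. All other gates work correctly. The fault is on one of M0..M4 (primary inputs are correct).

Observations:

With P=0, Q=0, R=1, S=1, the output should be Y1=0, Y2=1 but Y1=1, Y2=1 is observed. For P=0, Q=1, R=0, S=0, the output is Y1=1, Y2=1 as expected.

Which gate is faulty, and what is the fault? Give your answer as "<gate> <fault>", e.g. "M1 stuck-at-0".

Fault-free values for test 1 (P=0, Q=0, R=1, S=1): M0=1, M1=0, M2=1, M3=0, M4=1, giving Y1=0, Y2=1. Observed Y1=1, Y2=1.
Test 1: faults giving observed Y1=1, Y2=1 are {M0 stuck-at-0, M1 stuck-at-1, M2 stuck-at-0}.
Test 2 (P=0, Q=1, R=0, S=0): fault-free M0=1, M1=0, M2=0, M3=1, M4=1 → Y1=1, Y2=1; observed Y1=1, Y2=1. Eliminates M0 stuck-at-0, M1 stuck-at-1.
Only M2 stuck-at-0 is consistent with every test.

M2 stuck-at-0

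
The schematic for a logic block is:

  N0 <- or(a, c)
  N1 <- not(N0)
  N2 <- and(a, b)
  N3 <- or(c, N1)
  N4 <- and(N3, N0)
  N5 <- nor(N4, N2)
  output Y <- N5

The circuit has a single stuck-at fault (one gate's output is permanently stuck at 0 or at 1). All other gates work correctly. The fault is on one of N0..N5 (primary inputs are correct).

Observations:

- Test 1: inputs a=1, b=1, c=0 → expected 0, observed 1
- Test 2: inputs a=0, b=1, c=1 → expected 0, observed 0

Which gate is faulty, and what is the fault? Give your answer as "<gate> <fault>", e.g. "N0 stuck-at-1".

N2 stuck-at-0

Fault-free values for test 1 (a=1, b=1, c=0): N0=1, N1=0, N2=1, N3=0, N4=0, N5=0, giving Y=0. Observed 1.
Test 1: faults giving observed 1 are {N2 stuck-at-0, N5 stuck-at-1}.
Test 2 (a=0, b=1, c=1): fault-free N0=1, N1=0, N2=0, N3=1, N4=1, N5=0 → 0; observed 0. Eliminates N5 stuck-at-1.
Only N2 stuck-at-0 is consistent with every test.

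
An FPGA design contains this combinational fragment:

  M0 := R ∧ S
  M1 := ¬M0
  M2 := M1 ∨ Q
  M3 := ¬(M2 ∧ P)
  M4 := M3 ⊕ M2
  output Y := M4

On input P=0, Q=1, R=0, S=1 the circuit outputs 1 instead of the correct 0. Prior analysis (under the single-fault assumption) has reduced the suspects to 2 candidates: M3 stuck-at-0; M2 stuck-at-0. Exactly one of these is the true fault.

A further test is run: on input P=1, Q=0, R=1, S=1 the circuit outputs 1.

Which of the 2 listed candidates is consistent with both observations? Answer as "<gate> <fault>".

Evaluate each candidate on input P=1, Q=0, R=1, S=1:
  M3 stuck-at-0: M0=1, M1=0, M2=0, M3=0 [stuck-at-0], M4=0 → 0 — eliminated
  M2 stuck-at-0: M0=1, M1=0, M2=0 [stuck-at-0], M3=1, M4=1 → 1 — matches
Only M2 stuck-at-0 reproduces the observed 1.

M2 stuck-at-0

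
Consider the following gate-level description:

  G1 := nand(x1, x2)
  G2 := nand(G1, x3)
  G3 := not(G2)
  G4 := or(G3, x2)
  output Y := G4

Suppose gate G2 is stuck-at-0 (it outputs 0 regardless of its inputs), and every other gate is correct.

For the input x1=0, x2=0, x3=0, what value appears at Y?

1

Propagate with G2 forced: G1=1, G2=0 [stuck-at-0], G3=1, G4=1.
So Y = 1. (Without the fault it would be 0.)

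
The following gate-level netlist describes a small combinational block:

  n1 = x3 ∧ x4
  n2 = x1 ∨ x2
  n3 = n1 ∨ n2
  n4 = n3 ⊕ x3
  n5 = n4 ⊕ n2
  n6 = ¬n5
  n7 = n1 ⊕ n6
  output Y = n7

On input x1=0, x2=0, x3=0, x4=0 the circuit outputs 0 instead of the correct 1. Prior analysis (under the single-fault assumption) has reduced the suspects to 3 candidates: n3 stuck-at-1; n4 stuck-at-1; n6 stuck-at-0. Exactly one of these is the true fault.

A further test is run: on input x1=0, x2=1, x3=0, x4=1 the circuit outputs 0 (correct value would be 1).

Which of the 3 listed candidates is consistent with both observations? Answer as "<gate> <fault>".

Evaluate each candidate on input x1=0, x2=1, x3=0, x4=1:
  n3 stuck-at-1: n1=0, n2=1, n3=1 [stuck-at-1], n4=1, n5=0, n6=1, n7=1 → 1 — eliminated
  n4 stuck-at-1: n1=0, n2=1, n3=1, n4=1 [stuck-at-1], n5=0, n6=1, n7=1 → 1 — eliminated
  n6 stuck-at-0: n1=0, n2=1, n3=1, n4=1, n5=0, n6=0 [stuck-at-0], n7=0 → 0 — matches
Only n6 stuck-at-0 reproduces the observed 0.

n6 stuck-at-0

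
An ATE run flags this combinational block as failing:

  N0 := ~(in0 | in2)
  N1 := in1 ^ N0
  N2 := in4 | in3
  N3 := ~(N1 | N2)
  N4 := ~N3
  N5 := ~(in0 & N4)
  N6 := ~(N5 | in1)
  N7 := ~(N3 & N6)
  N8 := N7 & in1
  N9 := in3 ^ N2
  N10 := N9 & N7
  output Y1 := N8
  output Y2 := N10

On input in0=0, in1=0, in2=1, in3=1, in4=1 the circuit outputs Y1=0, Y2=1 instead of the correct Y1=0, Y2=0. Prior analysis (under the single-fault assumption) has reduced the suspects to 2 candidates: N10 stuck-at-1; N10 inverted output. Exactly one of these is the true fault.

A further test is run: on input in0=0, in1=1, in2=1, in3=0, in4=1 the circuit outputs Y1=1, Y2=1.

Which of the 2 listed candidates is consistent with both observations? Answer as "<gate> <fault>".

N10 stuck-at-1

Evaluate each candidate on input in0=0, in1=1, in2=1, in3=0, in4=1:
  N10 stuck-at-1: N0=0, N1=1, N2=1, N3=0, N4=1, N5=1, N6=0, N7=1, N8=1, N9=1, N10=1 [stuck-at-1] → Y1=1, Y2=1 — matches
  N10 inverted output: N0=0, N1=1, N2=1, N3=0, N4=1, N5=1, N6=0, N7=1, N8=1, N9=1, N10=0 [inverted output] → Y1=1, Y2=0 — eliminated
Only N10 stuck-at-1 reproduces the observed Y1=1, Y2=1.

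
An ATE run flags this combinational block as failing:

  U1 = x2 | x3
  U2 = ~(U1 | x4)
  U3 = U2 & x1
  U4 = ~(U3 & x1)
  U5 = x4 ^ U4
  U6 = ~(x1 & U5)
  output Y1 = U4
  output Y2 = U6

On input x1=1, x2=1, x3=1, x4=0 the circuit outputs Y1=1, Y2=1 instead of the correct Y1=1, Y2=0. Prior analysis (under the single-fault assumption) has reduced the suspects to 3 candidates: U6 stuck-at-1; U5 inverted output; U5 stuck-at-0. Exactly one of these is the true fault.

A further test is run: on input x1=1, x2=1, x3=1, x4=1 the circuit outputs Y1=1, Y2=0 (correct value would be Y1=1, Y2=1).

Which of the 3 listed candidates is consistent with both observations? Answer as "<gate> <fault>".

Evaluate each candidate on input x1=1, x2=1, x3=1, x4=1:
  U6 stuck-at-1: U1=1, U2=0, U3=0, U4=1, U5=0, U6=1 [stuck-at-1] → Y1=1, Y2=1 — eliminated
  U5 inverted output: U1=1, U2=0, U3=0, U4=1, U5=1 [inverted output], U6=0 → Y1=1, Y2=0 — matches
  U5 stuck-at-0: U1=1, U2=0, U3=0, U4=1, U5=0 [stuck-at-0], U6=1 → Y1=1, Y2=1 — eliminated
Only U5 inverted output reproduces the observed Y1=1, Y2=0.

U5 inverted output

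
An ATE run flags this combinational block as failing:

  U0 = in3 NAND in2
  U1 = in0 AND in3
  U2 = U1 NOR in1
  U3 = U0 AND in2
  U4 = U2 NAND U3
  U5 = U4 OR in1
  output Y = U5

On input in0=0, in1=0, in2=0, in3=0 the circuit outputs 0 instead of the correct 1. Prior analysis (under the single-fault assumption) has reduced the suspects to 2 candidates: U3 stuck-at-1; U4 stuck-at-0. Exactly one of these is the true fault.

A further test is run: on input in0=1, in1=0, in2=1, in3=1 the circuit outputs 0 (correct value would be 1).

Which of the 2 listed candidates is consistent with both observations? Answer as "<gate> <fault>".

Evaluate each candidate on input in0=1, in1=0, in2=1, in3=1:
  U3 stuck-at-1: U0=0, U1=1, U2=0, U3=1 [stuck-at-1], U4=1, U5=1 → 1 — eliminated
  U4 stuck-at-0: U0=0, U1=1, U2=0, U3=0, U4=0 [stuck-at-0], U5=0 → 0 — matches
Only U4 stuck-at-0 reproduces the observed 0.

U4 stuck-at-0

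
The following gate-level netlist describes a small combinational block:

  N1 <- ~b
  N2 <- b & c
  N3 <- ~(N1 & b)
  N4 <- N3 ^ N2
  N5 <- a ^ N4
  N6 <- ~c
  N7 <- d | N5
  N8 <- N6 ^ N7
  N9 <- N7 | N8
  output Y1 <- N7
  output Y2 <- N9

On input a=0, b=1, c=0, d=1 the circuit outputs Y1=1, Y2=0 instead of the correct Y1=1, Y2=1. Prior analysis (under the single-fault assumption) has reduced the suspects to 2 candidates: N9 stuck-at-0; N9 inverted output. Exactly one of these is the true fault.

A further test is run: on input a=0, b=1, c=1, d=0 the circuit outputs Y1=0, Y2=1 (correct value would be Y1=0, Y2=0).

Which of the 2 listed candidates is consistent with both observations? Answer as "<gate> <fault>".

Evaluate each candidate on input a=0, b=1, c=1, d=0:
  N9 stuck-at-0: N1=0, N2=1, N3=1, N4=0, N5=0, N6=0, N7=0, N8=0, N9=0 [stuck-at-0] → Y1=0, Y2=0 — eliminated
  N9 inverted output: N1=0, N2=1, N3=1, N4=0, N5=0, N6=0, N7=0, N8=0, N9=1 [inverted output] → Y1=0, Y2=1 — matches
Only N9 inverted output reproduces the observed Y1=0, Y2=1.

N9 inverted output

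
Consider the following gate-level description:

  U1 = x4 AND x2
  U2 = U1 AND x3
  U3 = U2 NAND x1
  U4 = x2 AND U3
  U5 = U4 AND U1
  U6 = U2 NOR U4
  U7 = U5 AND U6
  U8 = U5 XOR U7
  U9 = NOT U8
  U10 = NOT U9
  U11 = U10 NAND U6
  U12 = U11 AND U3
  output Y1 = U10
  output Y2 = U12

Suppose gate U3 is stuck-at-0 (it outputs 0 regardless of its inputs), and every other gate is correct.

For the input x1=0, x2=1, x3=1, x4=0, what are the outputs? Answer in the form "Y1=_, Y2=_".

Propagate with U3 forced: U1=0, U2=0, U3=0 [stuck-at-0], U4=0, U5=0, U6=1, U7=0, U8=0, U9=1, U10=0, U11=1, U12=0.
So the outputs are Y1=0, Y2=0. (Without the fault they would be Y1=0, Y2=1.)

Y1=0, Y2=0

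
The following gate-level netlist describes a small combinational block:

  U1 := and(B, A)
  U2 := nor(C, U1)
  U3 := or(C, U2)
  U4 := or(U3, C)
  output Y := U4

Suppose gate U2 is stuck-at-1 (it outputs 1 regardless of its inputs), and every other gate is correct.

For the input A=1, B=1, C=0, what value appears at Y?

1

Propagate with U2 forced: U1=1, U2=1 [stuck-at-1], U3=1, U4=1.
So Y = 1. (Without the fault it would be 0.)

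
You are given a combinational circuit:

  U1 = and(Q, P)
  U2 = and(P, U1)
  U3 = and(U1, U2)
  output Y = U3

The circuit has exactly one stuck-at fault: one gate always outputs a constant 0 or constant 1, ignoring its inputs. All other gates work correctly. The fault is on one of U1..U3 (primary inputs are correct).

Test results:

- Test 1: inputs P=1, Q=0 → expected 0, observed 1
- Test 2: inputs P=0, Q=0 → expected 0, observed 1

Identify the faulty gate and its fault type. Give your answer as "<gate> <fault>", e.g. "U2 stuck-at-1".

Fault-free values for test 1 (P=1, Q=0): U1=0, U2=0, U3=0, giving Y=0. Observed 1.
Test 1: faults giving observed 1 are {U1 stuck-at-1, U3 stuck-at-1}.
Test 2 (P=0, Q=0): fault-free U1=0, U2=0, U3=0 → 0; observed 1. Eliminates U1 stuck-at-1.
Only U3 stuck-at-1 is consistent with every test.

U3 stuck-at-1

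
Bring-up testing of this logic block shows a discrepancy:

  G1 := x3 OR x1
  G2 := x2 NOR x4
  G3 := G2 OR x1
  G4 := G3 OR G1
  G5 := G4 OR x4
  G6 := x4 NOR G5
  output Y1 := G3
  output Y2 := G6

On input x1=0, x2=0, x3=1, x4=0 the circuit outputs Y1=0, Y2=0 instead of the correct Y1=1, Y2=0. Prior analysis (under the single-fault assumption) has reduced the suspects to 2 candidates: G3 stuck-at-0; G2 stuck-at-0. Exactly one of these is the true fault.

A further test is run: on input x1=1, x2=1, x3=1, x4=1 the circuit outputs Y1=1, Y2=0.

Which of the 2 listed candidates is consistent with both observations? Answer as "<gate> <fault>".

G2 stuck-at-0

Evaluate each candidate on input x1=1, x2=1, x3=1, x4=1:
  G3 stuck-at-0: G1=1, G2=0, G3=0 [stuck-at-0], G4=1, G5=1, G6=0 → Y1=0, Y2=0 — eliminated
  G2 stuck-at-0: G1=1, G2=0 [stuck-at-0], G3=1, G4=1, G5=1, G6=0 → Y1=1, Y2=0 — matches
Only G2 stuck-at-0 reproduces the observed Y1=1, Y2=0.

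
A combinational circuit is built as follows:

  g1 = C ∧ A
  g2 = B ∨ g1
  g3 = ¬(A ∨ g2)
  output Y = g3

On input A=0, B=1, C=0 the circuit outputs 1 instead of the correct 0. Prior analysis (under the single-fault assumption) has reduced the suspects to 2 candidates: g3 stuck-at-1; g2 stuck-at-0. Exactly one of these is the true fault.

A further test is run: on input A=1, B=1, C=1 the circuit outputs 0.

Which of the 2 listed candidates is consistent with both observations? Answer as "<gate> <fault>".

g2 stuck-at-0

Evaluate each candidate on input A=1, B=1, C=1:
  g3 stuck-at-1: g1=1, g2=1, g3=1 [stuck-at-1] → 1 — eliminated
  g2 stuck-at-0: g1=1, g2=0 [stuck-at-0], g3=0 → 0 — matches
Only g2 stuck-at-0 reproduces the observed 0.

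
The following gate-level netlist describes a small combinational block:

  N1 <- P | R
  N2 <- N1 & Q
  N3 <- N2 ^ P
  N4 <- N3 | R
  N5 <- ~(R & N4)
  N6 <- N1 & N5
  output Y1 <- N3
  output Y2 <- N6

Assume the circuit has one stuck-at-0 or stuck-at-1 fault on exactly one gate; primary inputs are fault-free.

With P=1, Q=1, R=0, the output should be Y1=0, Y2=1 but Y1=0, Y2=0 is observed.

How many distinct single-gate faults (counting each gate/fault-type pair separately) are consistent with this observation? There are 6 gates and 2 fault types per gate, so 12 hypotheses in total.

Fault-free: N1=1, N2=1, N3=0, N4=0, N5=1, N6=1 → Y1=0, Y2=1. Observed Y1=0, Y2=0.
  N1 stuck-at-0: output Y1=1, Y2=0 ✗
  N1 stuck-at-1: output Y1=0, Y2=1 ✗
  N2 stuck-at-0: output Y1=1, Y2=1 ✗
  N2 stuck-at-1: output Y1=0, Y2=1 ✗
  N3 stuck-at-0: output Y1=0, Y2=1 ✗
  N3 stuck-at-1: output Y1=1, Y2=1 ✗
  N4 stuck-at-0: output Y1=0, Y2=1 ✗
  N4 stuck-at-1: output Y1=0, Y2=1 ✗
  N5 stuck-at-0: output Y1=0, Y2=0 ✓
  N5 stuck-at-1: output Y1=0, Y2=1 ✗
  N6 stuck-at-0: output Y1=0, Y2=0 ✓
  N6 stuck-at-1: output Y1=0, Y2=1 ✗
Consistent faults: {N5 stuck-at-0, N6 stuck-at-0} — 2 in all.

2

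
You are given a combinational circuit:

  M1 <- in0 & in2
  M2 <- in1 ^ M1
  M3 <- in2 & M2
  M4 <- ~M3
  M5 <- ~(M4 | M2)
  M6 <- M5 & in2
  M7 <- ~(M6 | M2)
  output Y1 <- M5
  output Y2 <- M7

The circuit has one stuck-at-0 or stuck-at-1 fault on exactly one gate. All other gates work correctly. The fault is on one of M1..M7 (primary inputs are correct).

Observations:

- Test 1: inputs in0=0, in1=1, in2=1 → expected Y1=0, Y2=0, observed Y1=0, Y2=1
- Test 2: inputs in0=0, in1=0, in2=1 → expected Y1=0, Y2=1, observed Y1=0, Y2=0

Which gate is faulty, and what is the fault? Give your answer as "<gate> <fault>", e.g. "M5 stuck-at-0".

M1 stuck-at-1

Fault-free values for test 1 (in0=0, in1=1, in2=1): M1=0, M2=1, M3=1, M4=0, M5=0, M6=0, M7=0, giving Y1=0, Y2=0. Observed Y1=0, Y2=1.
Test 1: faults giving observed Y1=0, Y2=1 are {M1 stuck-at-1, M2 stuck-at-0, M7 stuck-at-1}.
Test 2 (in0=0, in1=0, in2=1): fault-free M1=0, M2=0, M3=0, M4=1, M5=0, M6=0, M7=1 → Y1=0, Y2=1; observed Y1=0, Y2=0. Eliminates M2 stuck-at-0, M7 stuck-at-1.
Only M1 stuck-at-1 is consistent with every test.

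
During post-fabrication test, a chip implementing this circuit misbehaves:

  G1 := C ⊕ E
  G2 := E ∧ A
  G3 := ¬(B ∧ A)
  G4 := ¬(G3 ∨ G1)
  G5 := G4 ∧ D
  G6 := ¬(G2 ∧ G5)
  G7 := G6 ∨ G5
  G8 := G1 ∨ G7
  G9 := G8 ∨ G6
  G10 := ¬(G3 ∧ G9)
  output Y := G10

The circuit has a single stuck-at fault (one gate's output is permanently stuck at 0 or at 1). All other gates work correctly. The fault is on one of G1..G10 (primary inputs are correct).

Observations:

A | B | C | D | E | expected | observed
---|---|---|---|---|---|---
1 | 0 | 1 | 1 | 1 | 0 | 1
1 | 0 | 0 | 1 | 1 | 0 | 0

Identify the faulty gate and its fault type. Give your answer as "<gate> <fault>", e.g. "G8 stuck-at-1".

Fault-free values for test 1 (A=1, B=0, C=1, D=1, E=1): G1=0, G2=1, G3=1, G4=0, G5=0, G6=1, G7=1, G8=1, G9=1, G10=0, giving Y=0. Observed 1.
Test 1: faults giving observed 1 are {G3 stuck-at-0, G6 stuck-at-0, G9 stuck-at-0, G10 stuck-at-1}.
Test 2 (A=1, B=0, C=0, D=1, E=1): fault-free G1=1, G2=1, G3=1, G4=0, G5=0, G6=1, G7=1, G8=1, G9=1, G10=0 → 0; observed 0. Eliminates G3 stuck-at-0, G9 stuck-at-0, G10 stuck-at-1.
Only G6 stuck-at-0 is consistent with every test.

G6 stuck-at-0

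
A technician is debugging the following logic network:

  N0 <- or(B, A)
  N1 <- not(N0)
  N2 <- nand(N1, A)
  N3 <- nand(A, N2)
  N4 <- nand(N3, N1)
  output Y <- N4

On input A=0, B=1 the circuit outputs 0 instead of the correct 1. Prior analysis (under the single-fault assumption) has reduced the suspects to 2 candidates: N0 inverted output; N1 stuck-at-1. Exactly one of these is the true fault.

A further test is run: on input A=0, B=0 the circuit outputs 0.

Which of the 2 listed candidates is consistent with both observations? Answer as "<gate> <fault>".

N1 stuck-at-1

Evaluate each candidate on input A=0, B=0:
  N0 inverted output: N0=1 [inverted output], N1=0, N2=1, N3=1, N4=1 → 1 — eliminated
  N1 stuck-at-1: N0=0, N1=1 [stuck-at-1], N2=1, N3=1, N4=0 → 0 — matches
Only N1 stuck-at-1 reproduces the observed 0.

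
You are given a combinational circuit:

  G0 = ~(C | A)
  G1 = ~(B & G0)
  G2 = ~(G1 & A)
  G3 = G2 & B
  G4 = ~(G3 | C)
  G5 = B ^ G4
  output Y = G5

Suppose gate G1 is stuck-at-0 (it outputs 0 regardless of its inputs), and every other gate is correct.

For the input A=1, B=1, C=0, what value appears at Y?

Propagate with G1 forced: G0=0, G1=0 [stuck-at-0], G2=1, G3=1, G4=0, G5=1.
So Y = 1. (Without the fault it would be 0.)

1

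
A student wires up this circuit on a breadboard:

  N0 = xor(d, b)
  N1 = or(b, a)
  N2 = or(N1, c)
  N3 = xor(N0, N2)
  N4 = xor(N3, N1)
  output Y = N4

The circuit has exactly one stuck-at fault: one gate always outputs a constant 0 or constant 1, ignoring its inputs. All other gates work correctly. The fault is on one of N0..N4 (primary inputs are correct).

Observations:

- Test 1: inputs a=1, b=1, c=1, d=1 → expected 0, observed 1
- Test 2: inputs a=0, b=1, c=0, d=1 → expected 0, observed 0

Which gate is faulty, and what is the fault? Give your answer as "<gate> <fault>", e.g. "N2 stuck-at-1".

N1 stuck-at-0

Fault-free values for test 1 (a=1, b=1, c=1, d=1): N0=0, N1=1, N2=1, N3=1, N4=0, giving Y=0. Observed 1.
Test 1: faults giving observed 1 are {N0 stuck-at-1, N1 stuck-at-0, N2 stuck-at-0, N3 stuck-at-0, N4 stuck-at-1}.
Test 2 (a=0, b=1, c=0, d=1): fault-free N0=0, N1=1, N2=1, N3=1, N4=0 → 0; observed 0. Eliminates N0 stuck-at-1, N2 stuck-at-0, N3 stuck-at-0, N4 stuck-at-1.
Only N1 stuck-at-0 is consistent with every test.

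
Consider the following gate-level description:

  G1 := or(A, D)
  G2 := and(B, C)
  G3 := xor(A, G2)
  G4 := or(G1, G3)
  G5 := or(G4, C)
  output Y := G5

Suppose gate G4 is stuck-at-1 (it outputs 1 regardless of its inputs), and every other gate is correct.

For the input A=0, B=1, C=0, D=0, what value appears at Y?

1

Propagate with G4 forced: G1=0, G2=0, G3=0, G4=1 [stuck-at-1], G5=1.
So Y = 1. (Without the fault it would be 0.)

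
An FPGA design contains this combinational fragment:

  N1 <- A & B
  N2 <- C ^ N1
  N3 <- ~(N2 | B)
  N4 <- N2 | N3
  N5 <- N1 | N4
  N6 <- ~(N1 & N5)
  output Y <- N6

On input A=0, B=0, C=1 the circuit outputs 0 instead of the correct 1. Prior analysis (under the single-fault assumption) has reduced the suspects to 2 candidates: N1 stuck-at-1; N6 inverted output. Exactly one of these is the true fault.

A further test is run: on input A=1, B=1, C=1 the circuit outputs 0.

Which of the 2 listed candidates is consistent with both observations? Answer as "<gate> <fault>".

N1 stuck-at-1

Evaluate each candidate on input A=1, B=1, C=1:
  N1 stuck-at-1: N1=1 [stuck-at-1], N2=0, N3=0, N4=0, N5=1, N6=0 → 0 — matches
  N6 inverted output: N1=1, N2=0, N3=0, N4=0, N5=1, N6=1 [inverted output] → 1 — eliminated
Only N1 stuck-at-1 reproduces the observed 0.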